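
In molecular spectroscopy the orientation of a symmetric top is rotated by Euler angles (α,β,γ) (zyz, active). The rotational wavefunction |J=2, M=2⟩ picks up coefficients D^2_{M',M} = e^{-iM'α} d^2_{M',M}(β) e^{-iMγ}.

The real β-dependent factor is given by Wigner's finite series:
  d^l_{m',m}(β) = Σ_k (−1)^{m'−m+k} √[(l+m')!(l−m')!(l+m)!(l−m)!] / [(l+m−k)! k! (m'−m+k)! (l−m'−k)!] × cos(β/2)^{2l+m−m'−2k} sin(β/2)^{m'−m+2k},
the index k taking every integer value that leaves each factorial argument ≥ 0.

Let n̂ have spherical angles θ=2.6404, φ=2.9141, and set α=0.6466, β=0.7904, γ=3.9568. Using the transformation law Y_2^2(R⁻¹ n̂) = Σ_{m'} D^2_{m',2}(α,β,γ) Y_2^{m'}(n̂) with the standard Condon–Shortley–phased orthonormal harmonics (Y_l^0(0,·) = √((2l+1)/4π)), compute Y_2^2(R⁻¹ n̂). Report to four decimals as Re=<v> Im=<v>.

Need the full column D^2_{m',2} for m'=−2..2 at α=0.6466, β=0.7904, γ=3.9568.
cos(β/2)=0.922920, sin(β/2)=0.384993
d^2_{-2,2}: single k=4 term ⇒ +0.021969;  D = +0.020732-0.007269i
d^2_{-1,2}: single k=3 term ⇒ +0.105330;  D = +0.058337-0.087699i
d^2_{0,2}: single k=2 term ⇒ +0.309249;  D = -0.018426-0.308700i
d^2_{1,2}: single k=1 term ⇒ +0.605305;  D = -0.392819-0.460529i
d^2_{2,2}: single k=0 term ⇒ +0.725530;  D = -0.708362-0.156900i
Y_2^{m'}(θ=2.6404,φ=2.9141) and Σ D·Y over m':
  (+0.0207-0.0073i)·(+0.0801+0.0392i)  (+0.0583-0.0877i)·(+0.3171+0.0734i)  (-0.0184-0.3087i)·(+0.4124+0.0000i)  (-0.3928-0.4605i)·(-0.3171+0.0734i)  (-0.7084-0.1569i)·(+0.0801-0.0392i)
Y_2^2(R⁻¹ n̂) = +0.114793-0.018189i

Re=0.1148 Im=-0.0182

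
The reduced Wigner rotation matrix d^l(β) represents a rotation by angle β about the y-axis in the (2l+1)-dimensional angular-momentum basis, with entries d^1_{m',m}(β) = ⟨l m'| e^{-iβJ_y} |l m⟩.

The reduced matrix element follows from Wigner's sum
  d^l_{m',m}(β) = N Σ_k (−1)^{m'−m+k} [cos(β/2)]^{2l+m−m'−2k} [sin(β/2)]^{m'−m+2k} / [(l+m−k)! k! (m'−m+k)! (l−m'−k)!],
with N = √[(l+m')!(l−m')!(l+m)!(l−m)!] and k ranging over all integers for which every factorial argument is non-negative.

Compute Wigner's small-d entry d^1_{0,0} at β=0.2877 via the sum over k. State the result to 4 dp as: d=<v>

d=0.9589

d^1_{0,0}(β=0.2877) via Wigner's sum:
With c≡cos(β/2)=0.989671 and s≡sin(β/2)=0.143354, N=[1·1·1·1]^{1/2}=1.000000
The bounds max(0,m−m')=0 and min(l+m,l−m')=1 give 2 terms
  k=0: (−1)^0·1.0000/(1)·0.9897^2·0.1434^0 = +0.979450
  k=1: (−1)^1·1.0000/(1)·0.9897^0·0.1434^2 = -0.020550
d^1_{0,0}(0.2877) = +0.979450 -0.020550 = +0.958899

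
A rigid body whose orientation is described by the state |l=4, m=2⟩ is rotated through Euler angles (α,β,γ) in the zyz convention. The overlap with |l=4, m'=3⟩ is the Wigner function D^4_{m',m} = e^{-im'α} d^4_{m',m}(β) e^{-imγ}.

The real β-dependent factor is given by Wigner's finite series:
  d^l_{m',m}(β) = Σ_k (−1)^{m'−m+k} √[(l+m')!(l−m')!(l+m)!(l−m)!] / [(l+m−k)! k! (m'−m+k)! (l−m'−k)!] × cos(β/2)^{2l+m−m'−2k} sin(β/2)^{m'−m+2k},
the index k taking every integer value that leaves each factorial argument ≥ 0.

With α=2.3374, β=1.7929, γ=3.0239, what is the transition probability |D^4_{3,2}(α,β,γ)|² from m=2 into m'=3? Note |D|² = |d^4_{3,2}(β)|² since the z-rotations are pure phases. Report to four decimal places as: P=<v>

P=0.1596

First d^4_{3,2}(β=1.7929), then the phase factors e^{-i(3)α} and e^{-i(2)γ}:
c=cos(1.7929/2)=0.624387, s=sin(1.7929/2)=0.781115; N=√[5040·1·720·2]=2693.993318
k∈{0,1} keeps every argument non-negative
  k=0: (−1)^1·2693.9933/(720)·0.6244^7·0.7811^1 = -0.108132
  k=1: (−1)^2·2693.9933/(240)·0.6244^5·0.7811^3 = +0.507691
d^4_{3,2}(1.7929) = -0.108132 +0.507691 = +0.399559
|D^4_{3,2}|² = |d^4_{3,2}(β)|² = (+0.399559)² = 0.159647 (the z-rotation phases have unit modulus)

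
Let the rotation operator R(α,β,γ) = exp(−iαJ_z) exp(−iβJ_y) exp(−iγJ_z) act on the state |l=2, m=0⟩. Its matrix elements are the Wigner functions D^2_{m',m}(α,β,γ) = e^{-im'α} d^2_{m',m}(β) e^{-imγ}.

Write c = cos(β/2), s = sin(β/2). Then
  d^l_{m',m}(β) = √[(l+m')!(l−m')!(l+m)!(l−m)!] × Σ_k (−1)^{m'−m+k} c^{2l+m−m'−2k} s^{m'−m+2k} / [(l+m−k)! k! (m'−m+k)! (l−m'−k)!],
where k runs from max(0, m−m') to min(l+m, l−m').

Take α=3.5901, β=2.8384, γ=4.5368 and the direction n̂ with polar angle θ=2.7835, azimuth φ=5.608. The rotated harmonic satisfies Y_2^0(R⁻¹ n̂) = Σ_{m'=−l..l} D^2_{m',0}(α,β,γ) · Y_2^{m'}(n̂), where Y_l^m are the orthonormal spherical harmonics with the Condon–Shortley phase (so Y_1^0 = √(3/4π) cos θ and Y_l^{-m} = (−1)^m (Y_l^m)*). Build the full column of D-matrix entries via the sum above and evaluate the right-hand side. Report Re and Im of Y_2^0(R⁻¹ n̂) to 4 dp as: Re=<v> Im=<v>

Need the full column D^2_{m',0} for m'=−2..2 at α=3.5901, β=2.8384, γ=4.5368.
cos(β/2)=0.151016, sin(β/2)=0.988531
d^2_{-2,0}: single k=2 term ⇒ +0.054589;  D = +0.034061+0.042659i
d^2_{-1,0}: k∈[1..2] ⇒ +0.008339 -0.357331 = -0.348992;  D = +0.314475+0.151330i
d^2_{0,0}: k∈[0..2] ⇒ +0.000520 -0.089143 +0.954908 = +0.866285;  D = +0.866285+0.000000i
d^2_{1,0}: k∈[0..1] ⇒ -0.008339 +0.357331 = +0.348992;  D = -0.314475+0.151330i
d^2_{2,0}: single k=0 term ⇒ +0.054589;  D = +0.034061-0.042659i
Y_2^{m'}(θ=2.7835,φ=5.608) and Σ D·Y over m':
  (+0.0341+0.0427i)·(+0.0104+0.0463i)  (+0.3145+0.1513i)·(-0.1980-0.1585i)  (+0.8663+0.0000i)·(+0.5146+0.0000i)  (-0.3145+0.1513i)·(+0.1980-0.1585i)  (+0.0341-0.0427i)·(+0.0104-0.0463i)
Y_2^0(R⁻¹ n̂) = +0.365977+0.000000i

Re=0.3660 Im=0.0000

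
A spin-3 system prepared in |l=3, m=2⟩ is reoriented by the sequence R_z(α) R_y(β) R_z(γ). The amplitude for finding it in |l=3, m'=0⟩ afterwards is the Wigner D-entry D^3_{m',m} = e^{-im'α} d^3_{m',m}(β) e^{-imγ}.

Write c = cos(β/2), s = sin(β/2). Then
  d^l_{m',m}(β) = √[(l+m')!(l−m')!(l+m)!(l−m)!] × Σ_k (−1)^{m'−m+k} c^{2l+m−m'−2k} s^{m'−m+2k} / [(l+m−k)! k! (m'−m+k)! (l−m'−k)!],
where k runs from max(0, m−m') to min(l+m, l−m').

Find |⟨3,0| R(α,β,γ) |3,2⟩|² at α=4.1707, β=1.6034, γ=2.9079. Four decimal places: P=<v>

Split into d^3_{0,2}(β=1.6034) × two z-phases.
Half-angle: c=0.695486, s=0.718539. N=√(6·6·120·1)=65.726707
The bounds max(0,m−m')=2 and min(l+m,l−m')=3 give 2 terms
  k=2: (−1)^0·65.7267/(12)·0.6955^4·0.7185^2 = +0.661631
  k=3: (−1)^1·65.7267/(12)·0.6955^2·0.7185^4 = -0.706220
d^3_{0,2}(1.6034) = +0.661631 -0.706220 = -0.044589
|D^3_{0,2}|² = |d^3_{0,2}(β)|² = (-0.044589)² = 0.001988 (the z-rotation phases have unit modulus)

P=0.0020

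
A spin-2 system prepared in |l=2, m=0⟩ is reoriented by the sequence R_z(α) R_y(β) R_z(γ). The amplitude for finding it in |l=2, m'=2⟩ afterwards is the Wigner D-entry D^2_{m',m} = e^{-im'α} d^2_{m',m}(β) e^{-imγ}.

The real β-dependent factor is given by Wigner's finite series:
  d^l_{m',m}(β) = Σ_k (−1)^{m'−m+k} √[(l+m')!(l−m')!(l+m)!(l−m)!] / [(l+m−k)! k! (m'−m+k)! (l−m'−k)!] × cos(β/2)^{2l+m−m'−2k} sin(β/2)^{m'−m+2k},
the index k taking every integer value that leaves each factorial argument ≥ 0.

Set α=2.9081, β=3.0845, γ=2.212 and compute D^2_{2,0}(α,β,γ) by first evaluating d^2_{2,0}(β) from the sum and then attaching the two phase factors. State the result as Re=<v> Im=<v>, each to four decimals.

Re=0.0018 Im=0.0009

D^2_{2,0}(2.9081,3.0845,2.212) = e^{-i·2·2.9081}·d^2_{2,0}(3.0845)·e^{-i·0·2.212}. Compute d first:
c=cos(3.0845/2)=0.028542, s=sin(3.0845/2)=0.999593; N=√[24·1·2·2]=9.797959
Admissible k: 0..0 (factorial args all ≥0)
  k=0: (−1)^2·9.7980/(4)·0.0285^2·0.9996^2 = +0.001994
d^2_{2,0}(3.0845) = +0.001994
Phases: e^{-i·(2)·2.9081}=+0.892930+0.450196i, e^{-i·(0)·2.212}=+1.000000+0.000000i ⇒ D=+0.001780+0.000898i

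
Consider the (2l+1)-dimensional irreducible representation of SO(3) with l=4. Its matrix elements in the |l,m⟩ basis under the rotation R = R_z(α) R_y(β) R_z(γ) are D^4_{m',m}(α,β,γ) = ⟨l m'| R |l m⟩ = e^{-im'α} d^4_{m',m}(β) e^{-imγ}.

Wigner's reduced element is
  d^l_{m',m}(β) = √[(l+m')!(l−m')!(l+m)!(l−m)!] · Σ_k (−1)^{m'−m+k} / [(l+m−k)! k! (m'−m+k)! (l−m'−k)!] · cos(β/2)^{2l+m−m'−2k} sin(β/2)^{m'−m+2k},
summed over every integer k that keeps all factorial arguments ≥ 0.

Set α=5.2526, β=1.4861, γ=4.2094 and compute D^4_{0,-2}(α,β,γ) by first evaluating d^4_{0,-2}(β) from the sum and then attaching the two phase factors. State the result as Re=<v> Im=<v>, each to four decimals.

First d^4_{0,-2}(β=1.4861), then the phase factors e^{-i(0)α} and e^{-i(-2)γ}:
Half-angle: c=0.736409, s=0.676537. N=√(24·24·2·720)=910.735966
k: max(0,(-2)−(0))=0 … min(4+(-2),4−(0))=2
  k=0: (−1)^2·910.7360/(96)·0.7364^6·0.6765^2 = +0.692496
  k=1: (−1)^3·910.7360/(36)·0.7364^4·0.6765^4 = -1.558589
  k=2: (−1)^4·910.7360/(96)·0.7364^2·0.6765^6 = +0.493297
d^4_{0,-2}(1.4861) = +0.692496 -1.558589 +0.493297 = -0.372796
D = (+1.000000+0.000000i)·(-0.372796)·(-0.535262+0.844686i) = +0.199544-0.314896i

Re=0.1995 Im=-0.3149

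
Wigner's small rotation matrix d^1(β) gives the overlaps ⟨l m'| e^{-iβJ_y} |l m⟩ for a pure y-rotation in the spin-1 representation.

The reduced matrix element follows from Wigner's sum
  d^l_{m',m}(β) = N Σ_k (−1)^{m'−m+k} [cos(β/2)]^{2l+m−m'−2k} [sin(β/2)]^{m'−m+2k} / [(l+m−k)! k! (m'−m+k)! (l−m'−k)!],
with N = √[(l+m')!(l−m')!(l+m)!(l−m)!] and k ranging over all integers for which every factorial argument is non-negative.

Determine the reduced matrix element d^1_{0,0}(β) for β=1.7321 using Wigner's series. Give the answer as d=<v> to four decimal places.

d=-0.1606

d^1_{0,0}(β=1.7321) via Wigner's sum:
c=cos(1.7321/2)=0.647841, s=sin(1.7321/2)=0.761776; N=√[1·1·1·1]=1.000000
The bounds max(0,m−m')=0 and min(l+m,l−m')=1 give 2 terms
  k=0: (−1)^0·1.0000/(1)·0.6478^2·0.7618^0 = +0.419697
  k=1: (−1)^1·1.0000/(1)·0.6478^0·0.7618^2 = -0.580303
d^1_{0,0}(1.7321) = +0.419697 -0.580303 = -0.160605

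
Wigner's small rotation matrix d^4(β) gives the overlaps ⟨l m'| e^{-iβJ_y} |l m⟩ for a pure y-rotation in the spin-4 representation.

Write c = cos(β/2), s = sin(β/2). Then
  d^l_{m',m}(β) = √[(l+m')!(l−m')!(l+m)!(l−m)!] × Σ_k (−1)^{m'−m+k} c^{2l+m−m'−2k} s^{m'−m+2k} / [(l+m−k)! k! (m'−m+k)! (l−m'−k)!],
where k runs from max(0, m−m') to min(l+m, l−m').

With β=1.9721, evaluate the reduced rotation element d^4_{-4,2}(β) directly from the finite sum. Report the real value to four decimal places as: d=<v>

d=0.5420

d^4_{-4,2}(β=1.9721) via Wigner's sum:
c=cos(1.9721/2)=0.551988, s=sin(1.9721/2)=0.833852; N=√[1·40320·720·2]=7619.763776
The bounds max(0,m−m')=6 and min(l+m,l−m')=6 give 1 term
  k=6: (−1)^0·7619.7638/(1440)·0.5520^2·0.8339^6 = +0.541966
d^4_{-4,2}(1.9721) = +0.541966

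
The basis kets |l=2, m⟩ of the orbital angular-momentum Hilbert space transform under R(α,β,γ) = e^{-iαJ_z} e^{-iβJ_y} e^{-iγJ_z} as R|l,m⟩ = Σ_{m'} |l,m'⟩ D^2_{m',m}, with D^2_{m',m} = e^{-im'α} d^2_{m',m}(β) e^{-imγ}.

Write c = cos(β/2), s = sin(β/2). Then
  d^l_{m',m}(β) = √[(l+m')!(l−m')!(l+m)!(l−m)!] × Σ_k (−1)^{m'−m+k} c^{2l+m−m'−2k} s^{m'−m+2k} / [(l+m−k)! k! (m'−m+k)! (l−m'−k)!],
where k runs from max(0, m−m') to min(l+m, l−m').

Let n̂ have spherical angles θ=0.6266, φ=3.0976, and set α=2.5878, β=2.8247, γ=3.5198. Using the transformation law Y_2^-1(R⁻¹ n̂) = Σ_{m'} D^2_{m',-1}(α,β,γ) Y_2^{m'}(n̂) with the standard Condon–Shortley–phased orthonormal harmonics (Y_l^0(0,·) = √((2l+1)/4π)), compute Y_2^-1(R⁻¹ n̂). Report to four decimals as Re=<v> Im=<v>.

Re=-0.2738 Im=-0.2540

Need the full column D^2_{m',-1} for m'=−2..2 at α=2.5878, β=2.8247, γ=3.5198.
cos(β/2)=0.157784, sin(β/2)=0.987474
d^2_{-2,-1}: single k=1 term ⇒ +0.007758;  D = -0.005784+0.005170i
d^2_{-1,-1}: k∈[0..1] ⇒ +0.000620 -0.072828 = -0.072208;  D = -0.071098+0.012614i
d^2_{0,-1}: k∈[0..1] ⇒ -0.009501 +0.372148 = +0.362646;  D = -0.337018-0.133909i
d^2_{1,-1}: k∈[0..1] ⇒ +0.072828 -0.950828 = -0.878000;  D = -0.523490-0.704871i
d^2_{2,-1}: single k=0 term ⇒ -0.303858;  D = +0.025798+0.302760i
Y_2^{m'}(θ=0.6266,φ=3.0976) and Σ D·Y over m':
  (-0.0058+0.0052i)·(+0.1323+0.0117i)  (-0.0711+0.0126i)·(-0.3666-0.0161i)  (-0.3370-0.1339i)·(+0.3054+0.0000i)  (-0.5235-0.7049i)·(+0.3666-0.0161i)  (+0.0258+0.3028i)·(+0.1323-0.0117i)
Y_2^-1(R⁻¹ n̂) = -0.273834-0.253962i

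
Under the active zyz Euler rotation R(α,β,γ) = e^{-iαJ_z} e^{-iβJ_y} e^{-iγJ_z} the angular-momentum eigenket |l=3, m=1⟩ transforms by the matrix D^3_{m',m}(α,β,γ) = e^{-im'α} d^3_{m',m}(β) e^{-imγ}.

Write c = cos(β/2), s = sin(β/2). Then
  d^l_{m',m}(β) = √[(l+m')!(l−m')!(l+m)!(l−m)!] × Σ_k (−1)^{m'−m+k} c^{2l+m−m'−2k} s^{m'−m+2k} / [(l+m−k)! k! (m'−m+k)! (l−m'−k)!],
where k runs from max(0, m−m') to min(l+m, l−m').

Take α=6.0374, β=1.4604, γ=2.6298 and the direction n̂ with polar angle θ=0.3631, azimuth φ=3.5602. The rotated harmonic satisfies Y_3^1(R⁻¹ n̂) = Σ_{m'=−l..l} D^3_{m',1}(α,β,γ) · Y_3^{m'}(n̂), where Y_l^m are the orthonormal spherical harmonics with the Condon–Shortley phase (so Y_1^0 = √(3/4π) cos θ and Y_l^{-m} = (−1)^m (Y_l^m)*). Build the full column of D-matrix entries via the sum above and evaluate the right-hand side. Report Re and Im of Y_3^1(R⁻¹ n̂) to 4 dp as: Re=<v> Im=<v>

Need the full column D^3_{m',1} for m'=−3..3 at α=6.0374, β=1.4604, γ=2.6298.
cos(β/2)=0.745041, sin(β/2)=0.667019
d^3_{-3,1}: single k=4 term ⇒ +0.425557;  D = -0.414777+0.095178i
d^3_{-2,1}: k∈[3..4] ⇒ +0.776219 -0.311079 = +0.465141;  D = -0.465046-0.009405i
d^3_{-1,1}: k∈[2..4] ⇒ +0.822523 -0.879027 +0.088070 = +0.031566;  D = -0.030455-0.008298i
d^3_{0,1}: k∈[1..3] ⇒ +0.530432 -1.275459 +0.340769 = -0.404257;  D = +0.352459+0.197981i
d^3_{1,1}: k∈[0..2] ⇒ +0.171033 -1.096697 +0.659270 = -0.266393;  D = +0.193535+0.183056i
d^3_{2,1}: k∈[0..1] ⇒ -0.484216 +0.776219 = +0.292004;  D = -0.156943-0.246242i
d^3_{3,1}: single k=0 term ⇒ +0.530936;  D = -0.167845-0.503708i
Y_3^{m'}(θ=0.3631,φ=3.5602) and Σ D·Y over m':
  (-0.4148+0.0952i)·(-0.0058+0.0178i)  (-0.4650-0.0094i)·(+0.0807-0.0895i)  (-0.0305-0.0083i)·(-0.3533+0.1572i)  (+0.3525+0.1980i)·(+0.4777+0.0000i)  (+0.1935+0.1831i)·(+0.3533+0.1572i)  (-0.1569-0.2462i)·(+0.0807+0.0895i)  (-0.1678-0.5037i)·(+0.0058+0.0178i)
Y_3^1(R⁻¹ n̂) = +0.199733+0.180948i

Re=0.1997 Im=0.1809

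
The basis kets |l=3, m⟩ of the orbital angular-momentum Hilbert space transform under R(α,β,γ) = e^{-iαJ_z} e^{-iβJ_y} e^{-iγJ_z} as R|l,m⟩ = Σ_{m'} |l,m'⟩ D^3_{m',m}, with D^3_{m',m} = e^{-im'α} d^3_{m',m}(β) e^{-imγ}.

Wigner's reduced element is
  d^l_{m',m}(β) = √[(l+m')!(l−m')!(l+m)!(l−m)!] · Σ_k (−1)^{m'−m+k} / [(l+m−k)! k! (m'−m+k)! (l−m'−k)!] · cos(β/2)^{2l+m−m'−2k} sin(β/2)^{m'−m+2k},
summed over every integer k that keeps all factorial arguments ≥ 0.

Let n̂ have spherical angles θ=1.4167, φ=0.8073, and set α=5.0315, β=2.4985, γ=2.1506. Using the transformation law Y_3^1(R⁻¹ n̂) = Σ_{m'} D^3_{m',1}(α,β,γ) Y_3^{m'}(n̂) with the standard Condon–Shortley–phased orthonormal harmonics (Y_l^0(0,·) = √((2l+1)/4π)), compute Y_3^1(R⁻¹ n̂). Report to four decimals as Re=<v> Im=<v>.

Re=0.0367 Im=-0.0453

Need the full column D^3_{m',1} for m'=−3..3 at α=5.0315, β=2.4985, γ=2.1506.
cos(β/2)=0.316034, sin(β/2)=0.948748
d^3_{-3,1}: single k=4 term ⇒ +0.313413;  D = +0.291342+0.115532i
d^3_{-2,1}: k∈[3..4] ⇒ +0.170484 -0.768224 = -0.597740;  D = +0.034899-0.596720i
d^3_{-1,1}: k∈[2..4] ⇒ +0.053875 -0.647382 +0.729298 = +0.135790;  D = -0.131202+0.035000i
d^3_{0,1}: k∈[1..3] ⇒ +0.010361 -0.280134 +0.841547 = +0.571774;  D = -0.313252-0.478329i
d^3_{1,1}: k∈[0..2] ⇒ +0.000996 -0.071833 +0.485537 = +0.414700;  D = +0.258134-0.324565i
d^3_{2,1}: k∈[0..1] ⇒ -0.009458 +0.170484 = +0.161026;  D = +0.151110+0.055634i
d^3_{3,1}: single k=0 term ⇒ +0.034776;  D = -0.001170+0.034757i
Y_3^{m'}(θ=1.4167,φ=0.8073) and Σ D·Y over m':
  (+0.2913+0.1155i)·(-0.3027-0.2654i)  (+0.0349-0.5967i)·(-0.0067-0.1530i)  (-0.1312+0.0350i)·(-0.1948+0.2035i)  (-0.3133-0.4783i)·(-0.1651+0.0000i)  (+0.2581-0.3246i)·(+0.1948+0.2035i)  (+0.1511+0.0556i)·(-0.0067+0.1530i)  (-0.0012+0.0348i)·(+0.3027-0.2654i)
Y_3^1(R⁻¹ n̂) = +0.036750-0.045285i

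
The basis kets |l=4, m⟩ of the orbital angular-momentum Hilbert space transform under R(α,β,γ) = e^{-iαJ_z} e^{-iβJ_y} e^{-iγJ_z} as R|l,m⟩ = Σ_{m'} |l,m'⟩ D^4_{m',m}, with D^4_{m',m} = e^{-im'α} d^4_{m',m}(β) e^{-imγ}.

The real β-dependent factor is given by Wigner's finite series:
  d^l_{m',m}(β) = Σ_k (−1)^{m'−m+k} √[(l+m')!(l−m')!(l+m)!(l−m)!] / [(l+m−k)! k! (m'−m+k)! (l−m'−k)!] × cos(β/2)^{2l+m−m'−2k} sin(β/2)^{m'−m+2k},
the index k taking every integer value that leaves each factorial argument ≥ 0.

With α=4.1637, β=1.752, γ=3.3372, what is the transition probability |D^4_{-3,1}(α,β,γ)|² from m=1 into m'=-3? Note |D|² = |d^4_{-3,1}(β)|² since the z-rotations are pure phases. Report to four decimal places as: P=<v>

D^4_{-3,1}(4.1637,1.752,3.3372) = e^{-i·-3·4.1637}·d^4_{-3,1}(1.752)·e^{-i·1·3.3372}. Compute d first:
With c≡cos(β/2)=0.640229 and s≡sin(β/2)=0.768184, N=[1·5040·120·6]^{1/2}=1904.940944
k: max(0,(1)−(-3))=4 … min(4+(1),4−(-3))=5
  k=4: (−1)^0·1904.9409/(144)·0.6402^4·0.7682^4 = +0.773966
  k=5: (−1)^1·1904.9409/(240)·0.6402^2·0.7682^6 = -0.668548
d^4_{-3,1}(1.752) = +0.773966 -0.668548 = +0.105417
|D^4_{-3,1}|² = |d^4_{-3,1}(β)|² = (+0.105417)² = 0.011113 (the z-rotation phases have unit modulus)

P=0.0111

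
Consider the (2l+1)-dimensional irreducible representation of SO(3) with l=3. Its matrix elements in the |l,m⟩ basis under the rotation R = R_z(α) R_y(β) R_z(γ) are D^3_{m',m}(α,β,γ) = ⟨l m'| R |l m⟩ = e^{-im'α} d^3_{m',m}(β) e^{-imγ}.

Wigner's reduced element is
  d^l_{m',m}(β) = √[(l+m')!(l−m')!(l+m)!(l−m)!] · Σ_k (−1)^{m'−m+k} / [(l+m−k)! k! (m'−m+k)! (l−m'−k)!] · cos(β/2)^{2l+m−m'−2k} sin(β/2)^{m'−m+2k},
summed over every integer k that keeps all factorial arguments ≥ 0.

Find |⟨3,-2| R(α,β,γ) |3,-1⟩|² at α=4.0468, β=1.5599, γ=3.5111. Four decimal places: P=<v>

P=0.1494

Split into d^3_{-2,-1}(β=1.5599) × two z-phases.
Half-angle: c=0.710949, s=0.703244. N=√(1·120·2·24)=75.894664
k: max(0,(-1)−(-2))=1 … min(3+(-1),3−(-2))=2
  k=1: (−1)^0·75.8947/(24)·0.7109^5·0.7032^1 = +0.403922
  k=2: (−1)^1·75.8947/(12)·0.7109^3·0.7032^3 = -0.790429
d^3_{-2,-1}(1.5599) = +0.403922 -0.790429 = -0.386507
|D^3_{-2,-1}|² = |d^3_{-2,-1}(β)|² = (-0.386507)² = 0.149388 (the z-rotation phases have unit modulus)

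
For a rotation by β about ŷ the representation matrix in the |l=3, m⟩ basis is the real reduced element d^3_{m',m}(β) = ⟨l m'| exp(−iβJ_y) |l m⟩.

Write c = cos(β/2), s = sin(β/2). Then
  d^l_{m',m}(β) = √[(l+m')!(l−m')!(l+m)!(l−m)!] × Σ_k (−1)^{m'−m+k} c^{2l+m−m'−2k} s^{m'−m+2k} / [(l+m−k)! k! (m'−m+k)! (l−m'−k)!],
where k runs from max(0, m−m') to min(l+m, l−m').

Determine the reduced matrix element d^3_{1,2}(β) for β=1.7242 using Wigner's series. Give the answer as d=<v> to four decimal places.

d=-0.4827

d^3_{1,2}(β=1.7242) via Wigner's sum:
Half-angle: c=0.650845, s=0.759211. N=√(24·2·120·1)=75.894664
k: max(0,(2)−(1))=1 … min(3+(2),3−(1))=2
  k=1: (−1)^0·75.8947/(24)·0.6508^5·0.7592^1 = +0.280381
  k=2: (−1)^1·75.8947/(12)·0.6508^3·0.7592^3 = -0.763044
d^3_{1,2}(1.7242) = +0.280381 -0.763044 = -0.482662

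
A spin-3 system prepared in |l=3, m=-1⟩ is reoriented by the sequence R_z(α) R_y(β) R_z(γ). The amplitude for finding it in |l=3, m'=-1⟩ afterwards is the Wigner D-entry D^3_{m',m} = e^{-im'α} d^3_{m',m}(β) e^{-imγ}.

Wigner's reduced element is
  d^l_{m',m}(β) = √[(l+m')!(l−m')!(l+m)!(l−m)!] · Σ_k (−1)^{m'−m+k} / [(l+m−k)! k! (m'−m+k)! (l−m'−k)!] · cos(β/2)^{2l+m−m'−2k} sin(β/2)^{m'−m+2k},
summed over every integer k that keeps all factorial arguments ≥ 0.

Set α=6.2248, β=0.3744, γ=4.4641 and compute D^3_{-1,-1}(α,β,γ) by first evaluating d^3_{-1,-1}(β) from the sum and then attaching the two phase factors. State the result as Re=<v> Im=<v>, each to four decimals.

D^3_{-1,-1}(6.2248,0.3744,4.4641) = e^{-i·-1·6.2248}·d^3_{-1,-1}(0.3744)·e^{-i·-1·4.4641}. Compute d first:
c=cos(0.3744/2)=0.982529, s=sin(0.3744/2)=0.186109; N=√[2·24·2·24]=48.000000
The bounds max(0,m−m')=0 and min(l+m,l−m')=2 give 3 terms
  k=0: (−1)^0·48.0000/(48)·0.9825^6·0.1861^0 = +0.899648
  k=1: (−1)^1·48.0000/(6)·0.9825^4·0.1861^2 = -0.258229
  k=2: (−1)^2·48.0000/(8)·0.9825^2·0.1861^4 = +0.006949
d^3_{-1,-1}(0.3744) = +0.899648 -0.258229 +0.006949 = +0.648368
Phases: e^{-i·(-1)·6.2248}=+0.998296-0.058352i, e^{-i·(-1)·4.4641}=-0.245746-0.969334i ⇒ D=-0.195736-0.618117i

Re=-0.1957 Im=-0.6181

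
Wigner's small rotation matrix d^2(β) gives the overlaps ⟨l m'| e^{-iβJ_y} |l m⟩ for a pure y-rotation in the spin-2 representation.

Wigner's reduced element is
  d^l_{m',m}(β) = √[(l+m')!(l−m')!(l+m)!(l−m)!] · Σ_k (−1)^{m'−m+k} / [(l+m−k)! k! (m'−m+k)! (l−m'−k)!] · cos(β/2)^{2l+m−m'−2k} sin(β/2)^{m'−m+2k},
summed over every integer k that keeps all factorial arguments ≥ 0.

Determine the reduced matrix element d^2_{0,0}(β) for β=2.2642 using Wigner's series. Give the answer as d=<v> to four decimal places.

d=0.1128

d^2_{0,0}(β=2.2642) via Wigner's sum:
c=cos(2.2642/2)=0.424760, s=sin(2.2642/2)=0.905306; N=√[2·2·2·2]=4.000000
The bounds max(0,m−m')=0 and min(l+m,l−m')=2 give 3 terms
  k=0: (−1)^0·4.0000/(4)·0.4248^4·0.9053^0 = +0.032552
  k=1: (−1)^1·4.0000/(1)·0.4248^2·0.9053^2 = -0.591476
  k=2: (−1)^2·4.0000/(4)·0.4248^0·0.9053^4 = +0.671710
d^2_{0,0}(2.2642) = +0.032552 -0.591476 +0.671710 = +0.112785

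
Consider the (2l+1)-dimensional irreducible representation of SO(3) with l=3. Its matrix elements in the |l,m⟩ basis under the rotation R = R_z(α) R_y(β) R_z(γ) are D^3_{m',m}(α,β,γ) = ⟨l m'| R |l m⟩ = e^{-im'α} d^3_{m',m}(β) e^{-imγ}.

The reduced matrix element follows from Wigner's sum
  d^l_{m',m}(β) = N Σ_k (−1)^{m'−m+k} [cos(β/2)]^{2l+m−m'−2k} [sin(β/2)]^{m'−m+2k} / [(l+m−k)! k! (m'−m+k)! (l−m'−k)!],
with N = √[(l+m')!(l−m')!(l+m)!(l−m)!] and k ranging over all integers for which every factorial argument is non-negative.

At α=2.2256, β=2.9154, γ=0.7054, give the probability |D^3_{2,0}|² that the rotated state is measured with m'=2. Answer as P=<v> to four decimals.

Split into d^3_{2,0}(β=2.9154) × two z-phases.
Half-angle: c=0.112855, s=0.993611. N=√(120·1·6·6)=65.726707
Admissible k: 0..1 (factorial args all ≥0)
  k=0: (−1)^2·65.7267/(12)·0.1129^4·0.9936^2 = +0.000877
  k=1: (−1)^3·65.7267/(12)·0.1129^2·0.9936^4 = -0.067994
d^3_{2,0}(2.9154) = +0.000877 -0.067994 = -0.067117
|D^3_{2,0}|² = |d^3_{2,0}(β)|² = (-0.067117)² = 0.004505 (the z-rotation phases have unit modulus)

P=0.0045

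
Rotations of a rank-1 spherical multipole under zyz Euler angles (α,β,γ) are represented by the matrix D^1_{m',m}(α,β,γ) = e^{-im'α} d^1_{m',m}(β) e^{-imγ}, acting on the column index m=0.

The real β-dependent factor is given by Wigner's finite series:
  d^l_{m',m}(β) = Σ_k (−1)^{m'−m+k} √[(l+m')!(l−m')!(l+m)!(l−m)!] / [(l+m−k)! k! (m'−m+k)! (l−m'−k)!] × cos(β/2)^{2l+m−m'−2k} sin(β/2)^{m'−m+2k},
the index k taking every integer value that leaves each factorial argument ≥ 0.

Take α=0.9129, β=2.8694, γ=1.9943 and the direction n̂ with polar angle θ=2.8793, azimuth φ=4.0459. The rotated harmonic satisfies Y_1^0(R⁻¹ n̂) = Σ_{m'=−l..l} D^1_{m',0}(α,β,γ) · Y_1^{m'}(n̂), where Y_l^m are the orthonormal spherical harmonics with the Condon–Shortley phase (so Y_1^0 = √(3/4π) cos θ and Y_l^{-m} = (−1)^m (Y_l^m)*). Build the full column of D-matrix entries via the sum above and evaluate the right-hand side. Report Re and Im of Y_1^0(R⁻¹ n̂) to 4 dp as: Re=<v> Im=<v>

Re=0.4205 Im=0.0000

Need the full column D^1_{m',0} for m'=−1..1 at α=0.9129, β=2.8694, γ=1.9943.
cos(β/2)=0.135677, sin(β/2)=0.990753
d^1_{-1,0}: single k=1 term ⇒ +0.190101;  D = +0.116238+0.150424i
d^1_{0,0}: k∈[0..1] ⇒ +0.018408 -0.981592 = -0.963184;  D = -0.963184+0.000000i
d^1_{1,0}: single k=0 term ⇒ -0.190101;  D = -0.116238+0.150424i
Y_1^{m'}(θ=2.8793,φ=4.0459) and Σ D·Y over m':
  (+0.1162+0.1504i)·(-0.0554+0.0704i)  (-0.9632+0.0000i)·(-0.4719+0.0000i)  (-0.1162+0.1504i)·(+0.0554+0.0704i)
Y_1^0(R⁻¹ n̂) = +0.420459+0.000000i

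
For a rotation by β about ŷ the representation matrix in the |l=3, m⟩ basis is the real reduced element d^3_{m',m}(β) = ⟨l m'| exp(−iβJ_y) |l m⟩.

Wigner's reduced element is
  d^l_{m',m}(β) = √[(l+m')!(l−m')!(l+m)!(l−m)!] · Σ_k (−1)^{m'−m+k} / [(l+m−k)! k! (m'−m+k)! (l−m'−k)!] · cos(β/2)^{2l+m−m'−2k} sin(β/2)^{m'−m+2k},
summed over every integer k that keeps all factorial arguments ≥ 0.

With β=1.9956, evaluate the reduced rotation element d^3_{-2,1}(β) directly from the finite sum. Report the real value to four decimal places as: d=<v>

d^3_{-2,1}(β=1.9956) via Wigner's sum:
c=cos(1.9956/2)=0.542152, s=sin(1.9956/2)=0.840280; N=√[1·120·24·2]=75.894664
k∈{3,4} keeps every argument non-negative
  k=3: (−1)^0·75.8947/(12)·0.5422^3·0.8403^3 = +0.597952
  k=4: (−1)^1·75.8947/(24)·0.5422^1·0.8403^5 = -0.718195
d^3_{-2,1}(1.9956) = +0.597952 -0.718195 = -0.120243

d=-0.1202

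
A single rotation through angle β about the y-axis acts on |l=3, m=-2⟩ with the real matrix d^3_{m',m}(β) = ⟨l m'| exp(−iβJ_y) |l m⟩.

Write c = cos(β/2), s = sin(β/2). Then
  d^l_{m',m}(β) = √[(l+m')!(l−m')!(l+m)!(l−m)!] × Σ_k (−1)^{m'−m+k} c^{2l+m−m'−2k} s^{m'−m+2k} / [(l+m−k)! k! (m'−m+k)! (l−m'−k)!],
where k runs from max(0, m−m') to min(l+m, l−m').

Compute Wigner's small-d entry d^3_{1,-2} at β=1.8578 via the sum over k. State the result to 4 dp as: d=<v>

d=-0.0733

d^3_{1,-2}(β=1.8578) via Wigner's sum:
c=cos(1.8578/2)=0.598715, s=sin(1.8578/2)=0.800962; N=√[24·2·1·120]=75.894664
Admissible k: 0..1 (factorial args all ≥0)
  k=0: (−1)^3·75.8947/(12)·0.5987^3·0.8010^3 = -0.697472
  k=1: (−1)^4·75.8947/(24)·0.5987^1·0.8010^5 = +0.624136
d^3_{1,-2}(1.8578) = -0.697472 +0.624136 = -0.073336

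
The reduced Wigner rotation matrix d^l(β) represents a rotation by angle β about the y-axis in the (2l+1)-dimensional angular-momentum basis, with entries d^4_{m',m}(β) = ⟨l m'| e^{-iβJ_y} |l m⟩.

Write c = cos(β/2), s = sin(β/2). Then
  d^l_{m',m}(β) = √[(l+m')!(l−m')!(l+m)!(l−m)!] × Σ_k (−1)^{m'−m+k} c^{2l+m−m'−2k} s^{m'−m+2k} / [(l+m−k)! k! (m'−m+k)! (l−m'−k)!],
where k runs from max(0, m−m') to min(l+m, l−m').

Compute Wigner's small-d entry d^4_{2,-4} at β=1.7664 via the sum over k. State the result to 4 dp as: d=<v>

d^4_{2,-4}(β=1.7664) via Wigner's sum:
With c≡cos(β/2)=0.634682 and s≡sin(β/2)=0.772774, N=[720·2·1·40320]^{1/2}=7619.763776
k: max(0,(-4)−(2))=0 … min(4+(-4),4−(2))=0
  k=0: (−1)^6·7619.7638/(1440)·0.6347^2·0.7728^6 = +0.453947
d^4_{2,-4}(1.7664) = +0.453947

d=0.4539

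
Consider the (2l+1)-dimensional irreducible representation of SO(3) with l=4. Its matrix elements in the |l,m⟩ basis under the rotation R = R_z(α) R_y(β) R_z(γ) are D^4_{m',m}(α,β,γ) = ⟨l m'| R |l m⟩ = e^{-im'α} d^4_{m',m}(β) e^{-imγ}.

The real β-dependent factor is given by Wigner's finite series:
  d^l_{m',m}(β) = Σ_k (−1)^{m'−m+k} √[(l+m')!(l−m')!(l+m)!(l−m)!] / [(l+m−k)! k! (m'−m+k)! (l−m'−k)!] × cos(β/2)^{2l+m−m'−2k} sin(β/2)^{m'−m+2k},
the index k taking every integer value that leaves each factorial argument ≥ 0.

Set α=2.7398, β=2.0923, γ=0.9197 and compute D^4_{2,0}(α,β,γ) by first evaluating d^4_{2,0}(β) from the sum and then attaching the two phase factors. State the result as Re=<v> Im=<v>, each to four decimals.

D^4_{2,0}(2.7398,2.0923,0.9197) = e^{-i·2·2.7398}·d^4_{2,0}(2.0923)·e^{-i·0·0.9197}. Compute d first:
With c≡cos(β/2)=0.500907 and s≡sin(β/2)=0.865501, N=[720·2·24·24]^{1/2}=910.735966
k: max(0,(0)−(2))=0 … min(4+(0),4−(2))=2
  k=0: (−1)^2·910.7360/(96)·0.5009^6·0.8655^2 = +0.112253
  k=1: (−1)^3·910.7360/(36)·0.5009^4·0.8655^4 = -0.893694
  k=2: (−1)^4·910.7360/(96)·0.5009^2·0.8655^6 = +1.000556
d^4_{2,0}(2.0923) = +0.112253 -0.893694 +1.000556 = +0.219115
D = (+0.694130+0.719849i)·(+0.219115)·(+1.000000+0.000000i) = +0.152094+0.157730i

Re=0.1521 Im=0.1577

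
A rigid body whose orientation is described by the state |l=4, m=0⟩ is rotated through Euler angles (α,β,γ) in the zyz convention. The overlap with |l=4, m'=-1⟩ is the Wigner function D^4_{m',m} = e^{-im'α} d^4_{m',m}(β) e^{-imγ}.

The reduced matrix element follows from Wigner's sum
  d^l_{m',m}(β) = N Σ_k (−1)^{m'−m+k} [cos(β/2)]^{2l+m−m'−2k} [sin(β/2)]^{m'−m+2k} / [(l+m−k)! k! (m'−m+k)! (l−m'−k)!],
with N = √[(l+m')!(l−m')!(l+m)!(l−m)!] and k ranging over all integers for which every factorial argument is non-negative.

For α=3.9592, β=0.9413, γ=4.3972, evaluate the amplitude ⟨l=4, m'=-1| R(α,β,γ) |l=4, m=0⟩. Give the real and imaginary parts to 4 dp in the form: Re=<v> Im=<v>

Re=0.1044 Im=0.1113

Split into d^4_{-1,0}(β=0.9413) × two z-phases.
With c≡cos(β/2)=0.891274 and s≡sin(β/2)=0.453466, N=[6·120·24·24]^{1/2}=643.987578
k: max(0,(0)−(-1))=1 … min(4+(0),4−(-1))=4
  k=1: (−1)^0·643.9876/(144)·0.8913^7·0.4535^1 = +0.906019
  k=2: (−1)^1·643.9876/(24)·0.8913^5·0.4535^3 = -1.407198
  k=3: (−1)^2·643.9876/(24)·0.8913^3·0.4535^5 = +0.364269
  k=4: (−1)^3·643.9876/(144)·0.8913^1·0.4535^7 = -0.015716
d^4_{-1,0}(0.9413) = +0.906019 -1.407198 +0.364269 -0.015716 = -0.152626
D = (-0.683969-0.729511i)·(-0.152626)·(+1.000000+0.000000i) = +0.104391+0.111343i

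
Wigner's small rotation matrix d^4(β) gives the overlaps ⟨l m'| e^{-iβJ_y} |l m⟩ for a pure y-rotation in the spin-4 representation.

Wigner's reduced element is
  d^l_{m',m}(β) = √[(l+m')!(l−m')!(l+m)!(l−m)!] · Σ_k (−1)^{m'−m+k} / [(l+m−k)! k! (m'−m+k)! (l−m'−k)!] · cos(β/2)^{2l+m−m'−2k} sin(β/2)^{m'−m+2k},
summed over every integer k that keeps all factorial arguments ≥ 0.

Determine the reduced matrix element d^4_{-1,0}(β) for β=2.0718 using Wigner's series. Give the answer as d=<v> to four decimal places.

d^4_{-1,0}(β=2.0718) via Wigner's sum:
Half-angle: c=0.509752, s=0.860321. N=√(6·120·24·24)=643.987578
k: max(0,(0)−(-1))=1 … min(4+(0),4−(-1))=4
  k=1: (−1)^0·643.9876/(144)·0.5098^7·0.8603^1 = +0.034410
  k=2: (−1)^1·643.9876/(24)·0.5098^5·0.8603^3 = -0.588088
  k=3: (−1)^2·643.9876/(24)·0.5098^3·0.8603^5 = +1.675122
  k=4: (−1)^3·643.9876/(144)·0.5098^1·0.8603^7 = -0.795242
d^4_{-1,0}(2.0718) = +0.034410 -0.588088 +1.675122 -0.795242 = +0.326202

d=0.3262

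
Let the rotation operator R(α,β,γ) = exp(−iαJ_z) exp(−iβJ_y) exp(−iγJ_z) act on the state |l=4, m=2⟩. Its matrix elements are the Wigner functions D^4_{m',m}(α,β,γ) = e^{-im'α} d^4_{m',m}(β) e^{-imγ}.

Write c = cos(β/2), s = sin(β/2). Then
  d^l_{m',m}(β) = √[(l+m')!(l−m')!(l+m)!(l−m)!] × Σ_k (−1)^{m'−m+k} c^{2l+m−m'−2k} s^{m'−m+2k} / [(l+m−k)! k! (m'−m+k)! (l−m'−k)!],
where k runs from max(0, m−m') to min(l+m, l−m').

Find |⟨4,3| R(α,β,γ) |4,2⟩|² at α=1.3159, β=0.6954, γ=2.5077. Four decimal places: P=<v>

First d^4_{3,2}(β=0.6954), then the phase factors e^{-i(3)α} and e^{-i(2)γ}:
c=cos(0.6954/2)=0.940159, s=sin(0.6954/2)=0.340736; N=√[5040·1·720·2]=2693.993318
Admissible k: 0..1 (factorial args all ≥0)
  k=0: (−1)^1·2693.9933/(720)·0.9402^7·0.3407^1 = -0.827735
  k=1: (−1)^2·2693.9933/(240)·0.9402^5·0.3407^3 = +0.326172
d^4_{3,2}(0.6954) = -0.827735 +0.326172 = -0.501563
|D^4_{3,2}|² = |d^4_{3,2}(β)|² = (-0.501563)² = 0.251565 (the z-rotation phases have unit modulus)

P=0.2516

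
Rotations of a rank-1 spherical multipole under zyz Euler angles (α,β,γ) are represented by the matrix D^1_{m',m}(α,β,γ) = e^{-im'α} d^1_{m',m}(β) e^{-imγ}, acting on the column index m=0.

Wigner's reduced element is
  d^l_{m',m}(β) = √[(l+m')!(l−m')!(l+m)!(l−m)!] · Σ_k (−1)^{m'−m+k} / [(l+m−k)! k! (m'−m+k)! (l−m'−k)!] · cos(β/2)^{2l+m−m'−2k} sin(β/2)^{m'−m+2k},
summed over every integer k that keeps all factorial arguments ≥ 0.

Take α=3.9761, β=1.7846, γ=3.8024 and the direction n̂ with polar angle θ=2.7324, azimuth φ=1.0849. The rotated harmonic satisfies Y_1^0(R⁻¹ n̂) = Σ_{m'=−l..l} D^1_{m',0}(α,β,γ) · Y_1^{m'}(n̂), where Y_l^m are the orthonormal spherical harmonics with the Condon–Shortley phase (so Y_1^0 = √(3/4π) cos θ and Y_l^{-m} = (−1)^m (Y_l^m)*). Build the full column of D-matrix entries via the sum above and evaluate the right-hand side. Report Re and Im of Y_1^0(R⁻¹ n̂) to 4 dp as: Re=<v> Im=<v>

Re=-0.0889 Im=0.0000

Need the full column D^1_{m',0} for m'=−1..1 at α=3.9761, β=1.7846, γ=3.8024.
cos(β/2)=0.627623, sin(β/2)=0.778517
d^1_{-1,0}: single k=1 term ⇒ +0.691007;  D = -0.464041-0.512012i
d^1_{0,0}: k∈[0..1] ⇒ +0.393911 -0.606089 = -0.212178;  D = -0.212178+0.000000i
d^1_{1,0}: single k=0 term ⇒ -0.691007;  D = +0.464041-0.512012i
Y_1^{m'}(θ=2.7324,φ=1.0849) and Σ D·Y over m':
  (-0.4640-0.5120i)·(+0.0642-0.1216i)  (-0.2122+0.0000i)·(-0.4483+0.0000i)  (+0.4640-0.5120i)·(-0.0642-0.1216i)
Y_1^0(R⁻¹ n̂) = -0.088937+0.000000i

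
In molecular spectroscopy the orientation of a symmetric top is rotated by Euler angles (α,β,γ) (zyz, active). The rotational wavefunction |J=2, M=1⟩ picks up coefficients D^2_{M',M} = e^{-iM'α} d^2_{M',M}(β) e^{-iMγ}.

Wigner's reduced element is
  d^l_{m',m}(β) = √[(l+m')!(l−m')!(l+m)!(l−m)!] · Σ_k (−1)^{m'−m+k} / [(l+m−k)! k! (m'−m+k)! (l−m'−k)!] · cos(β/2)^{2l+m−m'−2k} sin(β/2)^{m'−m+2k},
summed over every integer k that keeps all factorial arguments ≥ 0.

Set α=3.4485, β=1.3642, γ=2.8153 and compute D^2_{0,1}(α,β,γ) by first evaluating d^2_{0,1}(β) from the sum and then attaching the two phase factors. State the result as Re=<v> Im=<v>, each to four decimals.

Split into d^2_{0,1}(β=1.3642) × two z-phases.
With c≡cos(β/2)=0.776251 and s≡sin(β/2)=0.630425, N=[2·2·6·1]^{1/2}=4.898979
Admissible k: 1..2 (factorial args all ≥0)
  k=1: (−1)^0·4.8990/(2)·0.7763^3·0.6304^1 = +0.722295
  k=2: (−1)^1·4.8990/(2)·0.7763^1·0.6304^3 = -0.476406
d^2_{0,1}(1.3642) = +0.722295 -0.476406 = +0.245889
Phases: e^{-i·(0)·3.4485}=+1.000000+0.000000i, e^{-i·(1)·2.8153}=-0.947237-0.320534i ⇒ D=-0.232915-0.078816i

Re=-0.2329 Im=-0.0788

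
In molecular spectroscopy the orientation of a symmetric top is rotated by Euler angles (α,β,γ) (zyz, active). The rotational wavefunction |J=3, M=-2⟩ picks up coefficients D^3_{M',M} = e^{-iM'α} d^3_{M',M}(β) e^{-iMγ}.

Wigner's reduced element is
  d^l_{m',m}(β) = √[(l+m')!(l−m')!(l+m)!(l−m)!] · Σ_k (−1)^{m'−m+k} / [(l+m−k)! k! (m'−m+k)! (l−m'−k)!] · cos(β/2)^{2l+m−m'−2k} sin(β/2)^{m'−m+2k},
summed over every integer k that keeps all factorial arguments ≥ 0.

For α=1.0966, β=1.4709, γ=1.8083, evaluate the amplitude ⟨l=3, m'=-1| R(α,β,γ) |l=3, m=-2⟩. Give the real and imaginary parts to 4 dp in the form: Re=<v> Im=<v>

Re=0.0002 Im=-0.3031

First d^3_{-1,-2}(β=1.4709), then the phase factors e^{-i(-1)α} and e^{-i(-2)γ}:
With c≡cos(β/2)=0.741529 and s≡sin(β/2)=0.670921, N=[2·24·1·120]^{1/2}=75.894664
k: max(0,(-2)−(-1))=0 … min(3+(-2),3−(-1))=1
  k=0: (−1)^1·75.8947/(24)·0.7415^5·0.6709^1 = -0.475677
  k=1: (−1)^2·75.8947/(12)·0.7415^3·0.6709^3 = +0.778804
d^3_{-1,-2}(1.4709) = -0.475677 +0.778804 = +0.303128
D = (+0.456624+0.889660i)·(+0.303128)·(-0.889289-0.457345i) = +0.000246-0.303127i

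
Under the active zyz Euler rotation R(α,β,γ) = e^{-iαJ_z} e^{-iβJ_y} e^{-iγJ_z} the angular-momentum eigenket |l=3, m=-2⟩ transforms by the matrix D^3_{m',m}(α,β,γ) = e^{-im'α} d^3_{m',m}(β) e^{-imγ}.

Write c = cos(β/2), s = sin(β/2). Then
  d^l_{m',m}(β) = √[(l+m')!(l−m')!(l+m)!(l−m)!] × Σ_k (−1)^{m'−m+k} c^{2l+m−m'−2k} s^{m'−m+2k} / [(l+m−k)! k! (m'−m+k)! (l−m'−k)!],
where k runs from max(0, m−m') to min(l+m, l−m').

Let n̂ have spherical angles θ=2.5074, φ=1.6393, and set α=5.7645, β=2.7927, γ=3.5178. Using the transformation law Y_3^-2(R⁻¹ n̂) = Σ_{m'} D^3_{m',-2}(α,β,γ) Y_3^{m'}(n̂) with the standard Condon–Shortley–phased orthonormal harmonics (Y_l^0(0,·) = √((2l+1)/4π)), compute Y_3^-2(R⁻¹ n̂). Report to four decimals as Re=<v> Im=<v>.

Re=0.3064 Im=-0.2332

Need the full column D^3_{m',-2} for m'=−3..3 at α=5.7645, β=2.7927, γ=3.5178.
cos(β/2)=0.173563, sin(β/2)=0.984823
d^3_{-3,-2}: single k=1 term ⇒ +0.000380;  D = +0.000264-0.000274i
d^3_{-2,-2}: k∈[0..1] ⇒ +0.000027 -0.004401 = -0.004373;  D = -0.004197+0.001229i
d^3_{-1,-2}: k∈[0..1] ⇒ -0.000491 +0.031585 = +0.031094;  D = +0.030249+0.007202i
d^3_{0,-2}: k∈[0..1] ⇒ +0.004821 -0.155205 = -0.150385;  D = -0.109787-0.102773i
d^3_{1,-2}: k∈[0..1] ⇒ -0.031585 +0.508449 = +0.476864;  D = +0.140785+0.455609i
d^3_{2,-2}: k∈[0..1] ⇒ +0.141682 -0.912323 = -0.770640;  D = +0.167416-0.752236i
d^3_{3,-2}: single k=0 term ⇒ -0.393843;  D = +0.264886-0.291457i
Y_3^{m'}(θ=2.5074,φ=1.6393) and Σ D·Y over m':
  (+0.0003-0.0003i)·(+0.0177+0.0850i)  (-0.0042+0.0012i)·(+0.2863-0.0395i)  (+0.0302+0.0072i)·(-0.0294-0.4288i)  (-0.1098-0.1028i)·(-0.0735+0.0000i)  (+0.1408+0.4556i)·(+0.0294-0.4288i)  (+0.1674-0.7522i)·(+0.2863+0.0395i)  (+0.2649-0.2915i)·(-0.0177+0.0850i)
Y_3^-2(R⁻¹ n̂) = +0.306360-0.233166i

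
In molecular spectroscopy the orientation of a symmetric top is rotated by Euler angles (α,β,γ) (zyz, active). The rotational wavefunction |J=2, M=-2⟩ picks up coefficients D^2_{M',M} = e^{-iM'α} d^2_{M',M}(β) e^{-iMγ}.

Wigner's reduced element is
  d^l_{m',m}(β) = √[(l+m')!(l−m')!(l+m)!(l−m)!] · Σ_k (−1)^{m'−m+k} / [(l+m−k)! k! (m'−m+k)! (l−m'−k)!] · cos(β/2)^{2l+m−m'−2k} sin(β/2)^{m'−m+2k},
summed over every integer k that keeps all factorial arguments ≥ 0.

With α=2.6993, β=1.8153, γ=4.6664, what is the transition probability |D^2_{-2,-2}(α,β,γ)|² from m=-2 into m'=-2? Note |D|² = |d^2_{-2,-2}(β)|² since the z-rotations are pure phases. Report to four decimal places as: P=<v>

First d^2_{-2,-2}(β=1.8153), then the phase factors e^{-i(-2)α} and e^{-i(-2)γ}:
Half-angle: c=0.615599, s=0.788059. N=√(1·24·1·24)=24.000000
k∈{0} keeps every argument non-negative
  k=0: (−1)^0·24.0000/(24)·0.6156^4·0.7881^0 = +0.143613
d^2_{-2,-2}(1.8153) = +0.143613
|D^2_{-2,-2}|² = |d^2_{-2,-2}(β)|² = (+0.143613)² = 0.020625 (the z-rotation phases have unit modulus)

P=0.0206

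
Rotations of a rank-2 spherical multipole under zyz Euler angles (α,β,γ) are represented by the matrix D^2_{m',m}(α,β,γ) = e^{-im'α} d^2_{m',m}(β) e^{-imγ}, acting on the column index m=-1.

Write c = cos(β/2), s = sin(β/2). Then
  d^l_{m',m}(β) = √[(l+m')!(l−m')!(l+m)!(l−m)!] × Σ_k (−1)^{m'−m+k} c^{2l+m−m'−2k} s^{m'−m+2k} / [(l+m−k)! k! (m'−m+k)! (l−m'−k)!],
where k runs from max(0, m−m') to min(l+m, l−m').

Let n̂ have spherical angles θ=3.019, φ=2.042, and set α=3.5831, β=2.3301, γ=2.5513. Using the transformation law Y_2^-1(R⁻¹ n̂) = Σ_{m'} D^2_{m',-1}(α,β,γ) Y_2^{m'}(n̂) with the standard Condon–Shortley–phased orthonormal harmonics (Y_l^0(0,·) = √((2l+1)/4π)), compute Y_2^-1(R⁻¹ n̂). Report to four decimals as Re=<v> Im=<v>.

Re=-0.3518 Im=0.1578

Need the full column D^2_{m',-1} for m'=−2..2 at α=3.5831, β=2.3301, γ=2.5513.
cos(β/2)=0.394705, sin(β/2)=0.918808
d^2_{-2,-1}: single k=1 term ⇒ +0.112998;  D = -0.108191-0.032607i
d^2_{-1,-1}: k∈[0..1] ⇒ +0.024271 -0.394562 = -0.370291;  D = -0.366200+0.054891i
d^2_{0,-1}: k∈[0..1] ⇒ -0.138394 +0.749933 = +0.611539;  D = -0.508053+0.340385i
d^2_{1,-1}: k∈[0..1] ⇒ +0.394562 -0.712688 = -0.318126;  D = -0.163286+0.273023i
d^2_{2,-1}: single k=0 term ⇒ -0.612317;  D = +0.059600-0.609410i
Y_2^{m'}(θ=3.019,φ=2.042) and Σ D·Y over m':
  (-0.1082-0.0326i)·(-0.0034+0.0047i)  (-0.3662+0.0549i)·(+0.0426+0.0835i)  (-0.5081+0.3404i)·(+0.6166+0.0000i)  (-0.1633+0.2730i)·(-0.0426+0.0835i)  (+0.0596-0.6094i)·(-0.0034-0.0047i)
Y_2^-1(R⁻¹ n̂) = -0.351845+0.157769i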